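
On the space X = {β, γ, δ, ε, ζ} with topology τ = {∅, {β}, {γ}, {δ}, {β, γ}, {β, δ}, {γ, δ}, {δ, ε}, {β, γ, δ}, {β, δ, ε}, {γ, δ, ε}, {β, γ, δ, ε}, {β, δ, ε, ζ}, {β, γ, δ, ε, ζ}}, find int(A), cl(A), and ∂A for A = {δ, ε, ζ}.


int(A) = {δ, ε}, cl(A) = {δ, ε, ζ}, ∂A = {ζ}.

Closed sets in (X, τ) are complements of opens:
  closed(X, τ) = {∅, {γ}, {ζ}, {β, ζ}, {γ, ζ}, {ε, ζ}, {β, γ, ζ}, {β, ε, ζ}, {γ, ε, ζ}, {δ, ε, ζ}, {β, γ, ε, ζ}, {β, δ, ε, ζ}, {γ, δ, ε, ζ}, {β, γ, δ, ε, ζ}}.
int(A) = ⋃ {U ∈ τ : U ⊆ A}. Opens contained in A: ∅, {δ}, {δ, ε}.
Taking the union of these: int(A) = {δ, ε}.
cl(A) = ⋂ {C closed : A ⊆ C}. Closed sets containing A: {δ, ε, ζ}, {β, δ, ε, ζ}, {γ, δ, ε, ζ}, {β, γ, δ, ε, ζ}.
Intersecting these: cl(A) = {δ, ε, ζ}.
∂A = cl(A) ∖ int(A) = {δ, ε, ζ} ∖ {δ, ε} = {ζ}.


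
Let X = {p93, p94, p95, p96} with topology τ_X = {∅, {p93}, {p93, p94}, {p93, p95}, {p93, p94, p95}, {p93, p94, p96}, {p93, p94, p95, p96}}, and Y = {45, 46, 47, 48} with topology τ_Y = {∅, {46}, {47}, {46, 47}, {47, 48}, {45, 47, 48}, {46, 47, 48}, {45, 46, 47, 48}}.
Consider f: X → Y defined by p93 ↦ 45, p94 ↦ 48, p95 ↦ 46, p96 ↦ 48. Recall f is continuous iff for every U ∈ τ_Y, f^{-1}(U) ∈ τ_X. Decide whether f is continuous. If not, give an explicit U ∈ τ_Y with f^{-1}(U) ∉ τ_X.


f is NOT continuous.

Compute f^{-1}(U) for each U ∈ τ_Y:
  U = ∅: f^{-1}(U) = ∅ ∈ τ_X ✓.
  U = {46}: f^{-1}(U) = {p95} ∉ τ_X ✗.
  U = {47}: f^{-1}(U) = ∅ ∈ τ_X ✓.
  U = {46, 47}: f^{-1}(U) = {p95} ∉ τ_X ✗.
  U = {47, 48}: f^{-1}(U) = {p94, p96} ∉ τ_X ✗.
  U = {45, 47, 48}: f^{-1}(U) = {p93, p94, p96} ∈ τ_X ✓.
  U = {46, 47, 48}: f^{-1}(U) = {p94, p95, p96} ∉ τ_X ✗.
  U = {45, 46, 47, 48}: f^{-1}(U) = {p93, p94, p95, p96} ∈ τ_X ✓.
Found U = {46} with f^{-1}(U) = {p95} not in τ_X. Therefore f is NOT continuous.


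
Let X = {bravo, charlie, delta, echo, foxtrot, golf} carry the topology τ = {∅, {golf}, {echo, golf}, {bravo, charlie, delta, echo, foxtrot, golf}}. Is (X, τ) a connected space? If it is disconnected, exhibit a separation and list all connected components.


(X, τ) is connected.

Find clopen sets (U ∈ τ with X ∖ U ∈ τ):
  U = ∅, X ∖ U = {bravo, charlie, delta, echo, foxtrot, golf} — both open, so U is clopen.
  U = {bravo, charlie, delta, echo, foxtrot, golf}, X ∖ U = ∅ — both open, so U is clopen.
Only trivial clopens (∅ and X) exist, so (X, τ) is connected.
Compute connected components by grouping points that agree on all clopens:
  component: {bravo, charlie, delta, echo, foxtrot, golf}


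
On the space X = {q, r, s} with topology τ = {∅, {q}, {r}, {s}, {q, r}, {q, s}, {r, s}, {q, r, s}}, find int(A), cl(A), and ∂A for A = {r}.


int(A) = {r}, cl(A) = {r}, ∂A = ∅.

Closed sets in (X, τ) are complements of opens:
  closed(X, τ) = {∅, {q}, {r}, {s}, {q, r}, {q, s}, {r, s}, {q, r, s}}.
int(A) = ⋃ {U ∈ τ : U ⊆ A}. Opens contained in A: ∅, {r}.
Taking the union of these: int(A) = {r}.
cl(A) = ⋂ {C closed : A ⊆ C}. Closed sets containing A: {r}, {q, r}, {r, s}, {q, r, s}.
Intersecting these: cl(A) = {r}.
∂A = cl(A) ∖ int(A) = {r} ∖ {r} = ∅.


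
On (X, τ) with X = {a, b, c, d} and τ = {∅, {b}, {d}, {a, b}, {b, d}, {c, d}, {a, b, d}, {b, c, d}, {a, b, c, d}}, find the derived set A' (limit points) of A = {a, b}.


A' = {a}

For each x ∈ X, list the open sets U ∈ τ with x ∈ U, then check whether U ∩ (A ∖ {x}) ≠ ∅ for every such U.
  x = a: opens ∋ x are {a, b}, {a, b, d}, {a, b, c, d}; each meets A ∖ {a}, so x IS a limit point.
  x = b: open {b} ∋ x has {b} ∩ (A ∖ {b}) = ∅, so x is NOT a limit point.
  x = c: open {c, d} ∋ x has {c, d} ∩ (A ∖ {c}) = ∅, so x is NOT a limit point.
  x = d: open {d} ∋ x has {d} ∩ (A ∖ {d}) = ∅, so x is NOT a limit point.
Collecting: A' = {a}.


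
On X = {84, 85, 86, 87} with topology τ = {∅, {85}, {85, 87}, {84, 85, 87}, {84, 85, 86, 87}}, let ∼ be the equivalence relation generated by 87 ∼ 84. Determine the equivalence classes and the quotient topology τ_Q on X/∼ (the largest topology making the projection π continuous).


X/∼ = {[84=87], [85], [86]}; |τ_Q| = 4.

Equivalence classes: [84=87], [85], [86].
Quotient map π: X → X/∼ sends 84 ↦ [84=87], 85 ↦ [85], 86 ↦ [86], 87 ↦ [84=87].
For each subset V ⊆ X/∼, compute π^{-1}(V) ⊆ X and check whether π^{-1}(V) ∈ τ. V is open in τ_Q iff π^{-1}(V) ∈ τ.
  V = {}: π^{-1}(V) = ∅ ∈ τ ✓.
  V = {[84=87]}: π^{-1}(V) = {84, 87} ∉ τ ✗.
  V = {[85]}: π^{-1}(V) = {85} ∈ τ ✓.
  V = {[84=87], [85]}: π^{-1}(V) = {84, 85, 87} ∈ τ ✓.
  V = {[86]}: π^{-1}(V) = {86} ∉ τ ✗.
  V = {[84=87], [86]}: π^{-1}(V) = {84, 86, 87} ∉ τ ✗.
  V = {[85], [86]}: π^{-1}(V) = {85, 86} ∉ τ ✗.
  V = {[84=87], [85], [86]}: π^{-1}(V) = {84, 85, 86, 87} ∈ τ ✓.
Open sets in the quotient: τ_Q = {{}, {[85]}, {[84=87], [85]}, {[84=87], [85], [86]}} (4 elements).


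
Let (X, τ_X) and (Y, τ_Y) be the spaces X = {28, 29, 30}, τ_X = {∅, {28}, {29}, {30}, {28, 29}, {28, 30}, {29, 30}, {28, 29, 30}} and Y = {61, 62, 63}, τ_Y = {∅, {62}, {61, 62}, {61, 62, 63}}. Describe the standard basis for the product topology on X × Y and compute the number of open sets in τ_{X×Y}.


Basis B = {∅ × ∅, {28} × {62}, {29} × {62}, {30} × {62}, {28} × {61, 62}, {28, 29} × {62}, {28, 30} × {62}, {29} × {61, 62}, {29, 30} × {62}, {30} × {61, 62}, {28} × {61, 62, 63}, {28, 29, 30} × {62}, {29} × {61, 62, 63}, {30} × {61, 62, 63}, {28, 29} × {61, 62}, {28, 30} × {61, 62}, {29, 30} × {61, 62}, {28, 29} × {61, 62, 63}, {28, 30} × {61, 62, 63}, {28, 29, 30} × {61, 62}, {29, 30} × {61, 62, 63}, {28, 29, 30} × {61, 62, 63}}; |τ_{X×Y}| = 64.

Enumerate products U × V with U ∈ τ_X, V ∈ τ_Y (deduplicated):
  ∅ × ∅ = {} (∅)
  {28} × {62} = {(28,62)}
  {29} × {62} = {(29,62)}
  {30} × {62} = {(30,62)}
  {28} × {61, 62} = {(28,61), (28,62)}
  {28, 29} × {62} = {(28,62), (29,62)}
  {28, 30} × {62} = {(28,62), (30,62)}
  {29} × {61, 62} = {(29,61), (29,62)}
  {29, 30} × {62} = {(29,62), (30,62)}
  {30} × {61, 62} = {(30,61), (30,62)}
  {28} × {61, 62, 63} = {(28,61), (28,62), (28,63)}
  {28, 29, 30} × {62} = {(28,62), (29,62), (30,62)}
  {29} × {61, 62, 63} = {(29,61), (29,62), (29,63)}
  {30} × {61, 62, 63} = {(30,61), (30,62), (30,63)}
  {28, 29} × {61, 62} = {(28,61), (28,62), (29,61), (29,62)}
  {28, 30} × {61, 62} = {(28,61), (28,62), (30,61), (30,62)}
  {29, 30} × {61, 62} = {(29,61), (29,62), (30,61), (30,62)}
  {28, 29} × {61, 62, 63} = {(28,61), (28,62), (28,63), (29,61), (29,62), (29,63)}
  {28, 30} × {61, 62, 63} = {(28,61), (28,62), (28,63), (30,61), (30,62), (30,63)}
  {28, 29, 30} × {61, 62} = {(28,61), (28,62), (29,61), (29,62), (30,61), (30,62)}
  {29, 30} × {61, 62, 63} = {(29,61), (29,62), (29,63), (30,61), (30,62), (30,63)}
  {28, 29, 30} × {61, 62, 63} = {(28,61), (28,62), (28,63), (29,61), (29,62), (29,63), (30,61), (30,62), (30,63)}
These 22 distinct sets form the basis B.
Close under arbitrary unions to get τ_{X×Y}; counting gives |τ_{X×Y}| = 64.


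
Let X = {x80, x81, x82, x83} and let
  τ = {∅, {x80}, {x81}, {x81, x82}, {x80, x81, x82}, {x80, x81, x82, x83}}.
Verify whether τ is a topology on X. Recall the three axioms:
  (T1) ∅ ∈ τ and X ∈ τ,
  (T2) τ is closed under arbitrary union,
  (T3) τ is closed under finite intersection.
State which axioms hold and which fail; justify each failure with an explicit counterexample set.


τ is NOT a topology on X.

Axiom (T1): ∅ ∈ τ? Yes; X ∈ τ? Yes.
Axiom (T2/T3): check pairwise unions and intersections of members of τ.
Counterexample for (T2): {x80} ∪ {x81} = {x80, x81} ∉ τ. Therefore τ is NOT a topology.


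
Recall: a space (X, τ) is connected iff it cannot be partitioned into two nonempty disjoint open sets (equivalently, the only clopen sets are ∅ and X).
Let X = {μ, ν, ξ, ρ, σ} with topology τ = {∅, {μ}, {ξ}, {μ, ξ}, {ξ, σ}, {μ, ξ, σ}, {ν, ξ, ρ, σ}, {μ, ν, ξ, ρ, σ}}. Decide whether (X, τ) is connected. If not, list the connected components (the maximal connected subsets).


(X, τ) is disconnected; components = [{μ}, {ν, ξ, ρ, σ}].

Find clopen sets (U ∈ τ with X ∖ U ∈ τ):
  U = ∅, X ∖ U = {μ, ν, ξ, ρ, σ} — both open, so U is clopen.
  U = {μ}, X ∖ U = {ν, ξ, ρ, σ} — both open, so U is clopen.
  U = {ν, ξ, ρ, σ}, X ∖ U = {μ} — both open, so U is clopen.
  U = {μ, ν, ξ, ρ, σ}, X ∖ U = ∅ — both open, so U is clopen.
Nontrivial clopen(s) exist: e.g. {ν, ξ, ρ, σ}. So (X, τ) is disconnected.
Compute connected components by grouping points that agree on all clopens:
  component: {μ}
  component: {ν, ξ, ρ, σ}


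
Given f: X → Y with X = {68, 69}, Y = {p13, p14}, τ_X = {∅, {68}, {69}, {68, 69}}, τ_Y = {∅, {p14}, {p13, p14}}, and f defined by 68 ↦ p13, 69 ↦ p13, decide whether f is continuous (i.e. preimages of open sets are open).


f IS continuous.

Compute f^{-1}(U) for each U ∈ τ_Y:
  U = ∅: f^{-1}(U) = ∅ ∈ τ_X ✓.
  U = {p14}: f^{-1}(U) = ∅ ∈ τ_X ✓.
  U = {p13, p14}: f^{-1}(U) = {68, 69} ∈ τ_X ✓.
Every preimage lies in τ_X, so f IS continuous.


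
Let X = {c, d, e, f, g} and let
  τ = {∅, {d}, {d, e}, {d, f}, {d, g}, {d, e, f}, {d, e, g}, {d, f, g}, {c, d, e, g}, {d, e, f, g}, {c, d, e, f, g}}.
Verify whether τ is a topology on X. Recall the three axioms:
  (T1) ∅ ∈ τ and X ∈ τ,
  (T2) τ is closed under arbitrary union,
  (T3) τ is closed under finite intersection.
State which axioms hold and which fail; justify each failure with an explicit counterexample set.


τ IS a topology on X.

Axiom (T1): ∅ ∈ τ? Yes; X ∈ τ? Yes.
Axiom (T2/T3): check pairwise unions and intersections of members of τ.
All pairwise intersections and unions checked — each lies in τ. Therefore τ satisfies (T1), (T2), (T3): it IS a topology on X.


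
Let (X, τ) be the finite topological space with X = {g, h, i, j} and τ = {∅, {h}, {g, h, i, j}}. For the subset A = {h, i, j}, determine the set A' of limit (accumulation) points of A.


A' = {g, i, j}

For each x ∈ X, list the open sets U ∈ τ with x ∈ U, then check whether U ∩ (A ∖ {x}) ≠ ∅ for every such U.
  x = g: opens ∋ x are {g, h, i, j}; each meets A ∖ {g}, so x IS a limit point.
  x = h: open {h} ∋ x has {h} ∩ (A ∖ {h}) = ∅, so x is NOT a limit point.
  x = i: opens ∋ x are {g, h, i, j}; each meets A ∖ {i}, so x IS a limit point.
  x = j: opens ∋ x are {g, h, i, j}; each meets A ∖ {j}, so x IS a limit point.
Collecting: A' = {g, i, j}.


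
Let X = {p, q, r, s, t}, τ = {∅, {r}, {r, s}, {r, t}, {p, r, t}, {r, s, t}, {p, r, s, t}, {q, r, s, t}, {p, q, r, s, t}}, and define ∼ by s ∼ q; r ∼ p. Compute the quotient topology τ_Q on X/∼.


X/∼ = {[p=r], [q=s], [t]}; |τ_Q| = 3.

Equivalence classes: [p=r], [q=s], [t].
Quotient map π: X → X/∼ sends p ↦ [p=r], q ↦ [q=s], r ↦ [p=r], s ↦ [q=s], t ↦ [t].
For each subset V ⊆ X/∼, compute π^{-1}(V) ⊆ X and check whether π^{-1}(V) ∈ τ. V is open in τ_Q iff π^{-1}(V) ∈ τ.
  V = {}: π^{-1}(V) = ∅ ∈ τ ✓.
  V = {[p=r]}: π^{-1}(V) = {p, r} ∉ τ ✗.
  V = {[q=s]}: π^{-1}(V) = {q, s} ∉ τ ✗.
  V = {[p=r], [q=s]}: π^{-1}(V) = {p, q, r, s} ∉ τ ✗.
  V = {[t]}: π^{-1}(V) = {t} ∉ τ ✗.
  V = {[p=r], [t]}: π^{-1}(V) = {p, r, t} ∈ τ ✓.
  V = {[q=s], [t]}: π^{-1}(V) = {q, s, t} ∉ τ ✗.
  V = {[p=r], [q=s], [t]}: π^{-1}(V) = {p, q, r, s, t} ∈ τ ✓.
Open sets in the quotient: τ_Q = {{}, {[p=r], [t]}, {[p=r], [q=s], [t]}} (3 elements).


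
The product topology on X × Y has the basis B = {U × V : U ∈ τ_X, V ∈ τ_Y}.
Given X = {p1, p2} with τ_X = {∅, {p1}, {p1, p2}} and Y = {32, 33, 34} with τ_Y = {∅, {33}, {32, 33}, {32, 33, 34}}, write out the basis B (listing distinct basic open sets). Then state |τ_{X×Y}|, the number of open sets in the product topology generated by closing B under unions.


Basis B = {∅ × ∅, {p1} × {33}, {p1} × {32, 33}, {p1, p2} × {33}, {p1} × {32, 33, 34}, {p1, p2} × {32, 33}, {p1, p2} × {32, 33, 34}}; |τ_{X×Y}| = 10.

Enumerate products U × V with U ∈ τ_X, V ∈ τ_Y (deduplicated):
  ∅ × ∅ = {} (∅)
  {p1} × {33} = {(p1,33)}
  {p1} × {32, 33} = {(p1,32), (p1,33)}
  {p1, p2} × {33} = {(p1,33), (p2,33)}
  {p1} × {32, 33, 34} = {(p1,32), (p1,33), (p1,34)}
  {p1, p2} × {32, 33} = {(p1,32), (p1,33), (p2,32), (p2,33)}
  {p1, p2} × {32, 33, 34} = {(p1,32), (p1,33), (p1,34), (p2,32), (p2,33), (p2,34)}
These 7 distinct sets form the basis B.
Close under arbitrary unions to get τ_{X×Y}; counting gives |τ_{X×Y}| = 10.


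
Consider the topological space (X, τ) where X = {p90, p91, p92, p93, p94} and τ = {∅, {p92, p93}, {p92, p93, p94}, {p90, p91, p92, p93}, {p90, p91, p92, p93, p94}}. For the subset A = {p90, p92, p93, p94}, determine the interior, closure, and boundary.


int(A) = {p92, p93, p94}, cl(A) = {p90, p91, p92, p93, p94}, ∂A = {p90, p91}.

Closed sets in (X, τ) are complements of opens:
  closed(X, τ) = {∅, {p94}, {p90, p91}, {p90, p91, p94}, {p90, p91, p92, p93, p94}}.
int(A) = ⋃ {U ∈ τ : U ⊆ A}. Opens contained in A: ∅, {p92, p93}, {p92, p93, p94}.
Taking the union of these: int(A) = {p92, p93, p94}.
cl(A) = ⋂ {C closed : A ⊆ C}. Closed sets containing A: {p90, p91, p92, p93, p94}.
Intersecting these: cl(A) = {p90, p91, p92, p93, p94}.
∂A = cl(A) ∖ int(A) = {p90, p91, p92, p93, p94} ∖ {p92, p93, p94} = {p90, p91}.


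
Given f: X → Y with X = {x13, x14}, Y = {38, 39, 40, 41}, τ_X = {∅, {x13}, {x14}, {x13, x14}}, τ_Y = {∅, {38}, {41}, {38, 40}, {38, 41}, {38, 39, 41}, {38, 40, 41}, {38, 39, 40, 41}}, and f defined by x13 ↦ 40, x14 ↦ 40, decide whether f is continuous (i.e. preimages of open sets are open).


f IS continuous.

Compute f^{-1}(U) for each U ∈ τ_Y:
  U = ∅: f^{-1}(U) = ∅ ∈ τ_X ✓.
  U = {38}: f^{-1}(U) = ∅ ∈ τ_X ✓.
  U = {41}: f^{-1}(U) = ∅ ∈ τ_X ✓.
  U = {38, 40}: f^{-1}(U) = {x13, x14} ∈ τ_X ✓.
  U = {38, 41}: f^{-1}(U) = ∅ ∈ τ_X ✓.
  U = {38, 39, 41}: f^{-1}(U) = ∅ ∈ τ_X ✓.
  U = {38, 40, 41}: f^{-1}(U) = {x13, x14} ∈ τ_X ✓.
  U = {38, 39, 40, 41}: f^{-1}(U) = {x13, x14} ∈ τ_X ✓.
Every preimage lies in τ_X, so f IS continuous.


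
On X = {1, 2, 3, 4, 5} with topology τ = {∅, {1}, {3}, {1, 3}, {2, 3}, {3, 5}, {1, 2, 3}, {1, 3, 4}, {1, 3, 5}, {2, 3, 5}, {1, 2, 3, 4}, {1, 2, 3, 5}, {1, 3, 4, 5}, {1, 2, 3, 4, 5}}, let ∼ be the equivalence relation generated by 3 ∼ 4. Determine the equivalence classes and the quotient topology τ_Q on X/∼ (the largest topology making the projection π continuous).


X/∼ = {[1], [2], [3=4], [5]}; |τ_Q| = 6.

Equivalence classes: [1], [2], [3=4], [5].
Quotient map π: X → X/∼ sends 1 ↦ [1], 2 ↦ [2], 3 ↦ [3=4], 4 ↦ [3=4], 5 ↦ [5].
For each subset V ⊆ X/∼, compute π^{-1}(V) ⊆ X and check whether π^{-1}(V) ∈ τ. V is open in τ_Q iff π^{-1}(V) ∈ τ.
  V = {}: π^{-1}(V) = ∅ ∈ τ ✓.
  V = {[1]}: π^{-1}(V) = {1} ∈ τ ✓.
  V = {[2]}: π^{-1}(V) = {2} ∉ τ ✗.
  V = {[1], [2]}: π^{-1}(V) = {1, 2} ∉ τ ✗.
  V = {[3=4]}: π^{-1}(V) = {3, 4} ∉ τ ✗.
  V = {[1], [3=4]}: π^{-1}(V) = {1, 3, 4} ∈ τ ✓.
  V = {[2], [3=4]}: π^{-1}(V) = {2, 3, 4} ∉ τ ✗.
  V = {[1], [2], [3=4]}: π^{-1}(V) = {1, 2, 3, 4} ∈ τ ✓.
  V = {[5]}: π^{-1}(V) = {5} ∉ τ ✗.
  V = {[1], [5]}: π^{-1}(V) = {1, 5} ∉ τ ✗.
  V = {[2], [5]}: π^{-1}(V) = {2, 5} ∉ τ ✗.
  V = {[1], [2], [5]}: π^{-1}(V) = {1, 2, 5} ∉ τ ✗.
  V = {[3=4], [5]}: π^{-1}(V) = {3, 4, 5} ∉ τ ✗.
  V = {[1], [3=4], [5]}: π^{-1}(V) = {1, 3, 4, 5} ∈ τ ✓.
  V = {[2], [3=4], [5]}: π^{-1}(V) = {2, 3, 4, 5} ∉ τ ✗.
  V = {[1], [2], [3=4], [5]}: π^{-1}(V) = {1, 2, 3, 4, 5} ∈ τ ✓.
Open sets in the quotient: τ_Q = {{}, {[1]}, {[1], [3=4]}, {[1], [2], [3=4]}, {[1], [3=4], [5]}, {[1], [2], [3=4], [5]}} (6 elements).


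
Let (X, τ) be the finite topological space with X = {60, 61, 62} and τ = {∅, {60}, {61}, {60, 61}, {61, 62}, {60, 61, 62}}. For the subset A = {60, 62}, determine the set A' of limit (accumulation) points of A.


A' = ∅

For each x ∈ X, list the open sets U ∈ τ with x ∈ U, then check whether U ∩ (A ∖ {x}) ≠ ∅ for every such U.
  x = 60: open {60} ∋ x has {60} ∩ (A ∖ {60}) = ∅, so x is NOT a limit point.
  x = 61: open {61} ∋ x has {61} ∩ (A ∖ {61}) = ∅, so x is NOT a limit point.
  x = 62: open {61, 62} ∋ x has {61, 62} ∩ (A ∖ {62}) = ∅, so x is NOT a limit point.
Collecting: A' = ∅.


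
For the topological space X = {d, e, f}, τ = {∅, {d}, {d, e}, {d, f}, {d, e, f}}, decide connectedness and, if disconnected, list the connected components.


(X, τ) is connected.

Find clopen sets (U ∈ τ with X ∖ U ∈ τ):
  U = ∅, X ∖ U = {d, e, f} — both open, so U is clopen.
  U = {d, e, f}, X ∖ U = ∅ — both open, so U is clopen.
Only trivial clopens (∅ and X) exist, so (X, τ) is connected.
Compute connected components by grouping points that agree on all clopens:
  component: {d, e, f}


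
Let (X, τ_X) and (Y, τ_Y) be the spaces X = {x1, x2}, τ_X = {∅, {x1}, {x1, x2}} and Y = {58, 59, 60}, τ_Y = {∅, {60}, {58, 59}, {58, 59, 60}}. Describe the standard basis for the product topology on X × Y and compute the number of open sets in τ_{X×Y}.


Basis B = {∅ × ∅, {x1} × {60}, {x1} × {58, 59}, {x1, x2} × {60}, {x1} × {58, 59, 60}, {x1, x2} × {58, 59}, {x1, x2} × {58, 59, 60}}; |τ_{X×Y}| = 9.

Enumerate products U × V with U ∈ τ_X, V ∈ τ_Y (deduplicated):
  ∅ × ∅ = {} (∅)
  {x1} × {60} = {(x1,60)}
  {x1} × {58, 59} = {(x1,58), (x1,59)}
  {x1, x2} × {60} = {(x1,60), (x2,60)}
  {x1} × {58, 59, 60} = {(x1,58), (x1,59), (x1,60)}
  {x1, x2} × {58, 59} = {(x1,58), (x1,59), (x2,58), (x2,59)}
  {x1, x2} × {58, 59, 60} = {(x1,58), (x1,59), (x1,60), (x2,58), (x2,59), (x2,60)}
These 7 distinct sets form the basis B.
Close under arbitrary unions to get τ_{X×Y}; counting gives |τ_{X×Y}| = 9.


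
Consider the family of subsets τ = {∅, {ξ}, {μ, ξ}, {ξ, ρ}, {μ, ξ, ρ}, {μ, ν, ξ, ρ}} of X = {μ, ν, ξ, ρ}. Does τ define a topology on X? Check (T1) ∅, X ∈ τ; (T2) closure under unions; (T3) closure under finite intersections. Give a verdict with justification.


τ IS a topology on X.

Axiom (T1): ∅ ∈ τ? Yes; X ∈ τ? Yes.
Axiom (T2/T3): check pairwise unions and intersections of members of τ.
All pairwise intersections and unions checked — each lies in τ. Therefore τ satisfies (T1), (T2), (T3): it IS a topology on X.


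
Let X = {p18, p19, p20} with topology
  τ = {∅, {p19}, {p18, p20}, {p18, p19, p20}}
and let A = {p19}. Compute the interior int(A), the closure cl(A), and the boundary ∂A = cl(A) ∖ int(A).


int(A) = {p19}, cl(A) = {p19}, ∂A = ∅.

Closed sets in (X, τ) are complements of opens:
  closed(X, τ) = {∅, {p19}, {p18, p20}, {p18, p19, p20}}.
int(A) = ⋃ {U ∈ τ : U ⊆ A}. Opens contained in A: ∅, {p19}.
Taking the union of these: int(A) = {p19}.
cl(A) = ⋂ {C closed : A ⊆ C}. Closed sets containing A: {p19}, {p18, p19, p20}.
Intersecting these: cl(A) = {p19}.
∂A = cl(A) ∖ int(A) = {p19} ∖ {p19} = ∅.


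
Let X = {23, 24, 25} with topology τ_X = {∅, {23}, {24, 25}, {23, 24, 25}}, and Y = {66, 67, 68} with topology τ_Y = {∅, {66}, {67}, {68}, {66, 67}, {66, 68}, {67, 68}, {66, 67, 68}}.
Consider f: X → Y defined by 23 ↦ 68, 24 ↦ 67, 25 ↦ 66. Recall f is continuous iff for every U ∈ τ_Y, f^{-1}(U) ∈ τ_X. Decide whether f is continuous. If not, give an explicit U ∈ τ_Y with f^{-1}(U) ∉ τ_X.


f is NOT continuous.

Compute f^{-1}(U) for each U ∈ τ_Y:
  U = ∅: f^{-1}(U) = ∅ ∈ τ_X ✓.
  U = {66}: f^{-1}(U) = {25} ∉ τ_X ✗.
  U = {67}: f^{-1}(U) = {24} ∉ τ_X ✗.
  U = {68}: f^{-1}(U) = {23} ∈ τ_X ✓.
  U = {66, 67}: f^{-1}(U) = {24, 25} ∈ τ_X ✓.
  U = {66, 68}: f^{-1}(U) = {23, 25} ∉ τ_X ✗.
  U = {67, 68}: f^{-1}(U) = {23, 24} ∉ τ_X ✗.
  U = {66, 67, 68}: f^{-1}(U) = {23, 24, 25} ∈ τ_X ✓.
Found U = {66} with f^{-1}(U) = {25} not in τ_X. Therefore f is NOT continuous.


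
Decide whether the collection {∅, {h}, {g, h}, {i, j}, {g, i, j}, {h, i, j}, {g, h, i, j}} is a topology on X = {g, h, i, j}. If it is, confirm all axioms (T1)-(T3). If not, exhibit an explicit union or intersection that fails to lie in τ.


τ is NOT a topology on X.

Axiom (T1): ∅ ∈ τ? Yes; X ∈ τ? Yes.
Axiom (T2/T3): check pairwise unions and intersections of members of τ.
Counterexample for (T3): {g, h} ∩ {g, i, j} = {g} ∉ τ. Therefore τ is NOT a topology.


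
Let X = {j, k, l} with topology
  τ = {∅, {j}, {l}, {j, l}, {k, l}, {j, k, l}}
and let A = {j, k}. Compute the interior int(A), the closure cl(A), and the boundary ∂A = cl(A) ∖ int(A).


int(A) = {j}, cl(A) = {j, k}, ∂A = {k}.

Closed sets in (X, τ) are complements of opens:
  closed(X, τ) = {∅, {j}, {k}, {j, k}, {k, l}, {j, k, l}}.
int(A) = ⋃ {U ∈ τ : U ⊆ A}. Opens contained in A: ∅, {j}.
Taking the union of these: int(A) = {j}.
cl(A) = ⋂ {C closed : A ⊆ C}. Closed sets containing A: {j, k}, {j, k, l}.
Intersecting these: cl(A) = {j, k}.
∂A = cl(A) ∖ int(A) = {j, k} ∖ {j} = {k}.


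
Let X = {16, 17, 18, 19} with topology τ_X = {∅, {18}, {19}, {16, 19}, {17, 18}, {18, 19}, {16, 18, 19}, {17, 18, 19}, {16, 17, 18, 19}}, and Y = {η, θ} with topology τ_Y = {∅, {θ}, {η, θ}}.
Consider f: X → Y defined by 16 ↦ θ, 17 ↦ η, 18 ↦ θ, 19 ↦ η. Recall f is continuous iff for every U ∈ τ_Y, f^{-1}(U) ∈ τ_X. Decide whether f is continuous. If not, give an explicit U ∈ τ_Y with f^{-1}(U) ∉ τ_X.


f is NOT continuous.

Compute f^{-1}(U) for each U ∈ τ_Y:
  U = ∅: f^{-1}(U) = ∅ ∈ τ_X ✓.
  U = {θ}: f^{-1}(U) = {16, 18} ∉ τ_X ✗.
  U = {η, θ}: f^{-1}(U) = {16, 17, 18, 19} ∈ τ_X ✓.
Found U = {θ} with f^{-1}(U) = {16, 18} not in τ_X. Therefore f is NOT continuous.


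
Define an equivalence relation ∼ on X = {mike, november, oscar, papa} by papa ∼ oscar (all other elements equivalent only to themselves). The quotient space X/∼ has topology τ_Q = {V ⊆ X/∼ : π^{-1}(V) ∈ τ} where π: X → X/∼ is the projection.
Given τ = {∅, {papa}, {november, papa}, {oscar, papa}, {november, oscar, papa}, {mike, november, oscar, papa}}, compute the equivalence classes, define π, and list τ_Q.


X/∼ = {[mike], [november], [oscar=papa]}; |τ_Q| = 4.

Equivalence classes: [mike], [november], [oscar=papa].
Quotient map π: X → X/∼ sends mike ↦ [mike], november ↦ [november], oscar ↦ [oscar=papa], papa ↦ [oscar=papa].
For each subset V ⊆ X/∼, compute π^{-1}(V) ⊆ X and check whether π^{-1}(V) ∈ τ. V is open in τ_Q iff π^{-1}(V) ∈ τ.
  V = {}: π^{-1}(V) = ∅ ∈ τ ✓.
  V = {[mike]}: π^{-1}(V) = {mike} ∉ τ ✗.
  V = {[november]}: π^{-1}(V) = {november} ∉ τ ✗.
  V = {[mike], [november]}: π^{-1}(V) = {mike, november} ∉ τ ✗.
  V = {[oscar=papa]}: π^{-1}(V) = {oscar, papa} ∈ τ ✓.
  V = {[mike], [oscar=papa]}: π^{-1}(V) = {mike, oscar, papa} ∉ τ ✗.
  V = {[november], [oscar=papa]}: π^{-1}(V) = {november, oscar, papa} ∈ τ ✓.
  V = {[mike], [november], [oscar=papa]}: π^{-1}(V) = {mike, november, oscar, papa} ∈ τ ✓.
Open sets in the quotient: τ_Q = {{}, {[oscar=papa]}, {[november], [oscar=papa]}, {[mike], [november], [oscar=papa]}} (4 elements).


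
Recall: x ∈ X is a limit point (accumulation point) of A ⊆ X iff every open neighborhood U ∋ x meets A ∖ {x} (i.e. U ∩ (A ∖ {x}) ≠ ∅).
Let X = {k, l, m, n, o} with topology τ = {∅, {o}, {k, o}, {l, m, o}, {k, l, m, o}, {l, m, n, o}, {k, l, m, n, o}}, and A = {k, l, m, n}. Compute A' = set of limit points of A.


A' = {l, m, n}

For each x ∈ X, list the open sets U ∈ τ with x ∈ U, then check whether U ∩ (A ∖ {x}) ≠ ∅ for every such U.
  x = k: open {k, o} ∋ x has {k, o} ∩ (A ∖ {k}) = ∅, so x is NOT a limit point.
  x = l: opens ∋ x are {l, m, o}, {k, l, m, o}, {l, m, n, o}, {k, l, m, n, o}; each meets A ∖ {l}, so x IS a limit point.
  x = m: opens ∋ x are {l, m, o}, {k, l, m, o}, {l, m, n, o}, {k, l, m, n, o}; each meets A ∖ {m}, so x IS a limit point.
  x = n: opens ∋ x are {l, m, n, o}, {k, l, m, n, o}; each meets A ∖ {n}, so x IS a limit point.
  x = o: open {o} ∋ x has {o} ∩ (A ∖ {o}) = ∅, so x is NOT a limit point.
Collecting: A' = {l, m, n}.


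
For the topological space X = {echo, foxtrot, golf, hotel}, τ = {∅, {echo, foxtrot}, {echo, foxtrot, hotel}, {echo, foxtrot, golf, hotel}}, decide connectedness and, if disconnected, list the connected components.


(X, τ) is connected.

Find clopen sets (U ∈ τ with X ∖ U ∈ τ):
  U = ∅, X ∖ U = {echo, foxtrot, golf, hotel} — both open, so U is clopen.
  U = {echo, foxtrot, golf, hotel}, X ∖ U = ∅ — both open, so U is clopen.
Only trivial clopens (∅ and X) exist, so (X, τ) is connected.
Compute connected components by grouping points that agree on all clopens:
  component: {echo, foxtrot, golf, hotel}


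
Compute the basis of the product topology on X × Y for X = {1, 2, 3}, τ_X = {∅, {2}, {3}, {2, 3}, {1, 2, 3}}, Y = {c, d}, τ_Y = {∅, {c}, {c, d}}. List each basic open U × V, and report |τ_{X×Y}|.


Basis B = {∅ × ∅, {2} × {c}, {3} × {c}, {2} × {c, d}, {2, 3} × {c}, {3} × {c, d}, {1, 2, 3} × {c}, {2, 3} × {c, d}, {1, 2, 3} × {c, d}}; |τ_{X×Y}| = 14.

Enumerate products U × V with U ∈ τ_X, V ∈ τ_Y (deduplicated):
  ∅ × ∅ = {} (∅)
  {2} × {c} = {(2,c)}
  {3} × {c} = {(3,c)}
  {2} × {c, d} = {(2,c), (2,d)}
  {2, 3} × {c} = {(2,c), (3,c)}
  {3} × {c, d} = {(3,c), (3,d)}
  {1, 2, 3} × {c} = {(1,c), (2,c), (3,c)}
  {2, 3} × {c, d} = {(2,c), (2,d), (3,c), (3,d)}
  {1, 2, 3} × {c, d} = {(1,c), (1,d), (2,c), (2,d), (3,c), (3,d)}
These 9 distinct sets form the basis B.
Close under arbitrary unions to get τ_{X×Y}; counting gives |τ_{X×Y}| = 14.


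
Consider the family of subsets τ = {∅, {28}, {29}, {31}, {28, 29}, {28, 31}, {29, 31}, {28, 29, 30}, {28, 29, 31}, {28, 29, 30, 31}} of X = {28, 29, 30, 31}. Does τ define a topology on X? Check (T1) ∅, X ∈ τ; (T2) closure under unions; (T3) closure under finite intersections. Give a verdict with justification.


τ IS a topology on X.

Axiom (T1): ∅ ∈ τ? Yes; X ∈ τ? Yes.
Axiom (T2/T3): check pairwise unions and intersections of members of τ.
All pairwise intersections and unions checked — each lies in τ. Therefore τ satisfies (T1), (T2), (T3): it IS a topology on X.


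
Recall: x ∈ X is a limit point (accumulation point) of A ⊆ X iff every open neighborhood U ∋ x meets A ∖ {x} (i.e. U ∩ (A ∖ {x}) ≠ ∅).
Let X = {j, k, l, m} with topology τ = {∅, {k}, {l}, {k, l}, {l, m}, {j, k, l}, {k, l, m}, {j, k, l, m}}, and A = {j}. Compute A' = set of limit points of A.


A' = ∅

For each x ∈ X, list the open sets U ∈ τ with x ∈ U, then check whether U ∩ (A ∖ {x}) ≠ ∅ for every such U.
  x = j: open {j, k, l} ∋ x has {j, k, l} ∩ (A ∖ {j}) = ∅, so x is NOT a limit point.
  x = k: open {k} ∋ x has {k} ∩ (A ∖ {k}) = ∅, so x is NOT a limit point.
  x = l: open {l} ∋ x has {l} ∩ (A ∖ {l}) = ∅, so x is NOT a limit point.
  x = m: open {l, m} ∋ x has {l, m} ∩ (A ∖ {m}) = ∅, so x is NOT a limit point.
Collecting: A' = ∅.


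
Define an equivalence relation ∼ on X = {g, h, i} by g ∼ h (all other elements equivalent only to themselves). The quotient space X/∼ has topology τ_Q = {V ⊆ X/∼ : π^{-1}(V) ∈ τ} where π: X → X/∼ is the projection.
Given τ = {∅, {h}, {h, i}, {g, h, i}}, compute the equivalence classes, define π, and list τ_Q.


X/∼ = {[g=h], [i]}; |τ_Q| = 2.

Equivalence classes: [g=h], [i].
Quotient map π: X → X/∼ sends g ↦ [g=h], h ↦ [g=h], i ↦ [i].
For each subset V ⊆ X/∼, compute π^{-1}(V) ⊆ X and check whether π^{-1}(V) ∈ τ. V is open in τ_Q iff π^{-1}(V) ∈ τ.
  V = {}: π^{-1}(V) = ∅ ∈ τ ✓.
  V = {[g=h]}: π^{-1}(V) = {g, h} ∉ τ ✗.
  V = {[i]}: π^{-1}(V) = {i} ∉ τ ✗.
  V = {[g=h], [i]}: π^{-1}(V) = {g, h, i} ∈ τ ✓.
Open sets in the quotient: τ_Q = {{}, {[g=h], [i]}} (2 elements).


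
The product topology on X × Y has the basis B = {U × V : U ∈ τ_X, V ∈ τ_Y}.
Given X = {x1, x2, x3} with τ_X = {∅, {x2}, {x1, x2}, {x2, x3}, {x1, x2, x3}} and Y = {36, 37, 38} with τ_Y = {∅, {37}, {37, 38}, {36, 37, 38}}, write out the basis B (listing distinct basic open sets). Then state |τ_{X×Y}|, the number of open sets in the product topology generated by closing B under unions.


Basis B = {∅ × ∅, {x2} × {37}, {x1, x2} × {37}, {x2} × {37, 38}, {x2, x3} × {37}, {x1, x2, x3} × {37}, {x2} × {36, 37, 38}, {x1, x2} × {37, 38}, {x2, x3} × {37, 38}, {x1, x2} × {36, 37, 38}, {x1, x2, x3} × {37, 38}, {x2, x3} × {36, 37, 38}, {x1, x2, x3} × {36, 37, 38}}; |τ_{X×Y}| = 30.

Enumerate products U × V with U ∈ τ_X, V ∈ τ_Y (deduplicated):
  ∅ × ∅ = {} (∅)
  {x2} × {37} = {(x2,37)}
  {x1, x2} × {37} = {(x1,37), (x2,37)}
  {x2} × {37, 38} = {(x2,37), (x2,38)}
  {x2, x3} × {37} = {(x2,37), (x3,37)}
  {x1, x2, x3} × {37} = {(x1,37), (x2,37), (x3,37)}
  {x2} × {36, 37, 38} = {(x2,36), (x2,37), (x2,38)}
  {x1, x2} × {37, 38} = {(x1,37), (x1,38), (x2,37), (x2,38)}
  {x2, x3} × {37, 38} = {(x2,37), (x2,38), (x3,37), (x3,38)}
  {x1, x2} × {36, 37, 38} = {(x1,36), (x1,37), (x1,38), (x2,36), (x2,37), (x2,38)}
  {x1, x2, x3} × {37, 38} = {(x1,37), (x1,38), (x2,37), (x2,38), (x3,37), (x3,38)}
  {x2, x3} × {36, 37, 38} = {(x2,36), (x2,37), (x2,38), (x3,36), (x3,37), (x3,38)}
  {x1, x2, x3} × {36, 37, 38} = {(x1,36), (x1,37), (x1,38), (x2,36), (x2,37), (x2,38), (x3,36), (x3,37), (x3,38)}
These 13 distinct sets form the basis B.
Close under arbitrary unions to get τ_{X×Y}; counting gives |τ_{X×Y}| = 30.


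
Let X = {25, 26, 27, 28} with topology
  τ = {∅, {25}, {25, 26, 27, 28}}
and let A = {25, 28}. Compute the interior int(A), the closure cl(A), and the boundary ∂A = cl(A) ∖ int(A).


int(A) = {25}, cl(A) = {25, 26, 27, 28}, ∂A = {26, 27, 28}.

Closed sets in (X, τ) are complements of opens:
  closed(X, τ) = {∅, {26, 27, 28}, {25, 26, 27, 28}}.
int(A) = ⋃ {U ∈ τ : U ⊆ A}. Opens contained in A: ∅, {25}.
Taking the union of these: int(A) = {25}.
cl(A) = ⋂ {C closed : A ⊆ C}. Closed sets containing A: {25, 26, 27, 28}.
Intersecting these: cl(A) = {25, 26, 27, 28}.
∂A = cl(A) ∖ int(A) = {25, 26, 27, 28} ∖ {25} = {26, 27, 28}.


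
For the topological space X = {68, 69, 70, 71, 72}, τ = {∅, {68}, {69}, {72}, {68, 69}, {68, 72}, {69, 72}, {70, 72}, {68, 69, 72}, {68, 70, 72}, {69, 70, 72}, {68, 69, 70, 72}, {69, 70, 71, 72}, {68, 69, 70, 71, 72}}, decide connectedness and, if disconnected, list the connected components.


(X, τ) is disconnected; components = [{68}, {69, 70, 71, 72}].

Find clopen sets (U ∈ τ with X ∖ U ∈ τ):
  U = ∅, X ∖ U = {68, 69, 70, 71, 72} — both open, so U is clopen.
  U = {68}, X ∖ U = {69, 70, 71, 72} — both open, so U is clopen.
  U = {69, 70, 71, 72}, X ∖ U = {68} — both open, so U is clopen.
  U = {68, 69, 70, 71, 72}, X ∖ U = ∅ — both open, so U is clopen.
Nontrivial clopen(s) exist: e.g. {69, 70, 71, 72}. So (X, τ) is disconnected.
Compute connected components by grouping points that agree on all clopens:
  component: {68}
  component: {69, 70, 71, 72}


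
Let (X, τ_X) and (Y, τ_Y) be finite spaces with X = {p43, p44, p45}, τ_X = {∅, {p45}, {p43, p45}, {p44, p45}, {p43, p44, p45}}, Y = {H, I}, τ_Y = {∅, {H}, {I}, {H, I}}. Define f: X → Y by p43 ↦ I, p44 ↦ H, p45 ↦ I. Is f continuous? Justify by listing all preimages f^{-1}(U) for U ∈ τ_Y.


f is NOT continuous.

Compute f^{-1}(U) for each U ∈ τ_Y:
  U = ∅: f^{-1}(U) = ∅ ∈ τ_X ✓.
  U = {H}: f^{-1}(U) = {p44} ∉ τ_X ✗.
  U = {I}: f^{-1}(U) = {p43, p45} ∈ τ_X ✓.
  U = {H, I}: f^{-1}(U) = {p43, p44, p45} ∈ τ_X ✓.
Found U = {H} with f^{-1}(U) = {p44} not in τ_X. Therefore f is NOT continuous.


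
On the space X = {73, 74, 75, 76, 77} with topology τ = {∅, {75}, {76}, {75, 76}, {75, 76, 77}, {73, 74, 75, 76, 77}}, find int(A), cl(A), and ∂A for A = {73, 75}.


int(A) = {75}, cl(A) = {73, 74, 75, 77}, ∂A = {73, 74, 77}.

Closed sets in (X, τ) are complements of opens:
  closed(X, τ) = {∅, {73, 74}, {73, 74, 77}, {73, 74, 75, 77}, {73, 74, 76, 77}, {73, 74, 75, 76, 77}}.
int(A) = ⋃ {U ∈ τ : U ⊆ A}. Opens contained in A: ∅, {75}.
Taking the union of these: int(A) = {75}.
cl(A) = ⋂ {C closed : A ⊆ C}. Closed sets containing A: {73, 74, 75, 77}, {73, 74, 75, 76, 77}.
Intersecting these: cl(A) = {73, 74, 75, 77}.
∂A = cl(A) ∖ int(A) = {73, 74, 75, 77} ∖ {75} = {73, 74, 77}.


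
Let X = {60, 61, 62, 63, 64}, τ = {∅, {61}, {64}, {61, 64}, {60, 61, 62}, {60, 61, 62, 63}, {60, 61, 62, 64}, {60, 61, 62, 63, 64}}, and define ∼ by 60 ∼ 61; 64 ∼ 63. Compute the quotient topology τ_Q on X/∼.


X/∼ = {[60=61], [62], [63=64]}; |τ_Q| = 3.

Equivalence classes: [60=61], [62], [63=64].
Quotient map π: X → X/∼ sends 60 ↦ [60=61], 61 ↦ [60=61], 62 ↦ [62], 63 ↦ [63=64], 64 ↦ [63=64].
For each subset V ⊆ X/∼, compute π^{-1}(V) ⊆ X and check whether π^{-1}(V) ∈ τ. V is open in τ_Q iff π^{-1}(V) ∈ τ.
  V = {}: π^{-1}(V) = ∅ ∈ τ ✓.
  V = {[60=61]}: π^{-1}(V) = {60, 61} ∉ τ ✗.
  V = {[62]}: π^{-1}(V) = {62} ∉ τ ✗.
  V = {[60=61], [62]}: π^{-1}(V) = {60, 61, 62} ∈ τ ✓.
  V = {[63=64]}: π^{-1}(V) = {63, 64} ∉ τ ✗.
  V = {[60=61], [63=64]}: π^{-1}(V) = {60, 61, 63, 64} ∉ τ ✗.
  V = {[62], [63=64]}: π^{-1}(V) = {62, 63, 64} ∉ τ ✗.
  V = {[60=61], [62], [63=64]}: π^{-1}(V) = {60, 61, 62, 63, 64} ∈ τ ✓.
Open sets in the quotient: τ_Q = {{}, {[60=61], [62]}, {[60=61], [62], [63=64]}} (3 elements).


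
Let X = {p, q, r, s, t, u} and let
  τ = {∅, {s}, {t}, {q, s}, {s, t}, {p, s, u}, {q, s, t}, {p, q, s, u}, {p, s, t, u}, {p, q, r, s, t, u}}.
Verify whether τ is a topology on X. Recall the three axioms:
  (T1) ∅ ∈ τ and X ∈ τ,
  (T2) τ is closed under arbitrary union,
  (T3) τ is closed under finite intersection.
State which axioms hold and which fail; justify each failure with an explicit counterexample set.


τ is NOT a topology on X.

Axiom (T1): ∅ ∈ τ? Yes; X ∈ τ? Yes.
Axiom (T2/T3): check pairwise unions and intersections of members of τ.
Counterexample for (T2): {t} ∪ {p, q, s, u} = {p, q, s, t, u} ∉ τ. Therefore τ is NOT a topology.


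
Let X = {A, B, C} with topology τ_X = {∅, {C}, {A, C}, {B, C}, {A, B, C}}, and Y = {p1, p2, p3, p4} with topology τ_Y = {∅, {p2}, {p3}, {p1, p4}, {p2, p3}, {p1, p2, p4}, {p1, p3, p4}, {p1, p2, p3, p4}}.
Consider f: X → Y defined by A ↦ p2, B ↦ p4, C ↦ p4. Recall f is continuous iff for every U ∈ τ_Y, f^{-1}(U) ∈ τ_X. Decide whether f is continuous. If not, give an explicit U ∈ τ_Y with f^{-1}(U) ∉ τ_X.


f is NOT continuous.

Compute f^{-1}(U) for each U ∈ τ_Y:
  U = ∅: f^{-1}(U) = ∅ ∈ τ_X ✓.
  U = {p2}: f^{-1}(U) = {A} ∉ τ_X ✗.
  U = {p3}: f^{-1}(U) = ∅ ∈ τ_X ✓.
  U = {p1, p4}: f^{-1}(U) = {B, C} ∈ τ_X ✓.
  U = {p2, p3}: f^{-1}(U) = {A} ∉ τ_X ✗.
  U = {p1, p2, p4}: f^{-1}(U) = {A, B, C} ∈ τ_X ✓.
  U = {p1, p3, p4}: f^{-1}(U) = {B, C} ∈ τ_X ✓.
  U = {p1, p2, p3, p4}: f^{-1}(U) = {A, B, C} ∈ τ_X ✓.
Found U = {p2} with f^{-1}(U) = {A} not in τ_X. Therefore f is NOT continuous.


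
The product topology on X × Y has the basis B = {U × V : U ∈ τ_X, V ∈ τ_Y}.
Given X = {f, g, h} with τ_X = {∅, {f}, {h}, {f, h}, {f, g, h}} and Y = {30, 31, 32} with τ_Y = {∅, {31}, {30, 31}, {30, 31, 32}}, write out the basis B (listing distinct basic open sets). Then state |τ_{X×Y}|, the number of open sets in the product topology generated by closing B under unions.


Basis B = {∅ × ∅, {f} × {31}, {h} × {31}, {f} × {30, 31}, {f, h} × {31}, {h} × {30, 31}, {f} × {30, 31, 32}, {f, g, h} × {31}, {h} × {30, 31, 32}, {f, h} × {30, 31}, {f, h} × {30, 31, 32}, {f, g, h} × {30, 31}, {f, g, h} × {30, 31, 32}}; |τ_{X×Y}| = 30.

Enumerate products U × V with U ∈ τ_X, V ∈ τ_Y (deduplicated):
  ∅ × ∅ = {} (∅)
  {f} × {31} = {(f,31)}
  {h} × {31} = {(h,31)}
  {f} × {30, 31} = {(f,30), (f,31)}
  {f, h} × {31} = {(f,31), (h,31)}
  {h} × {30, 31} = {(h,30), (h,31)}
  {f} × {30, 31, 32} = {(f,30), (f,31), (f,32)}
  {f, g, h} × {31} = {(f,31), (g,31), (h,31)}
  {h} × {30, 31, 32} = {(h,30), (h,31), (h,32)}
  {f, h} × {30, 31} = {(f,30), (f,31), (h,30), (h,31)}
  {f, h} × {30, 31, 32} = {(f,30), (f,31), (f,32), (h,30), (h,31), (h,32)}
  {f, g, h} × {30, 31} = {(f,30), (f,31), (g,30), (g,31), (h,30), (h,31)}
  {f, g, h} × {30, 31, 32} = {(f,30), (f,31), (f,32), (g,30), (g,31), (g,32), (h,30), (h,31), (h,32)}
These 13 distinct sets form the basis B.
Close under arbitrary unions to get τ_{X×Y}; counting gives |τ_{X×Y}| = 30.


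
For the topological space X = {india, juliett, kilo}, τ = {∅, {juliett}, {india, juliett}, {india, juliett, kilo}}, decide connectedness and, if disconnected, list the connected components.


(X, τ) is connected.

Find clopen sets (U ∈ τ with X ∖ U ∈ τ):
  U = ∅, X ∖ U = {india, juliett, kilo} — both open, so U is clopen.
  U = {india, juliett, kilo}, X ∖ U = ∅ — both open, so U is clopen.
Only trivial clopens (∅ and X) exist, so (X, τ) is connected.
Compute connected components by grouping points that agree on all clopens:
  component: {india, juliett, kilo}


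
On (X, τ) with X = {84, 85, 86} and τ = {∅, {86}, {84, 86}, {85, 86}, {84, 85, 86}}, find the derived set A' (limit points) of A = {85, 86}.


A' = {84, 85}

For each x ∈ X, list the open sets U ∈ τ with x ∈ U, then check whether U ∩ (A ∖ {x}) ≠ ∅ for every such U.
  x = 84: opens ∋ x are {84, 86}, {84, 85, 86}; each meets A ∖ {84}, so x IS a limit point.
  x = 85: opens ∋ x are {85, 86}, {84, 85, 86}; each meets A ∖ {85}, so x IS a limit point.
  x = 86: open {86} ∋ x has {86} ∩ (A ∖ {86}) = ∅, so x is NOT a limit point.
Collecting: A' = {84, 85}.


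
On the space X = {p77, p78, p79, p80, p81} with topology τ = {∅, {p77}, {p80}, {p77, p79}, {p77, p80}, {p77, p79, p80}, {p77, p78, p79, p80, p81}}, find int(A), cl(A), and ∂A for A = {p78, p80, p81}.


int(A) = {p80}, cl(A) = {p78, p80, p81}, ∂A = {p78, p81}.

Closed sets in (X, τ) are complements of opens:
  closed(X, τ) = {∅, {p78, p81}, {p78, p79, p81}, {p78, p80, p81}, {p77, p78, p79, p81}, {p78, p79, p80, p81}, {p77, p78, p79, p80, p81}}.
int(A) = ⋃ {U ∈ τ : U ⊆ A}. Opens contained in A: ∅, {p80}.
Taking the union of these: int(A) = {p80}.
cl(A) = ⋂ {C closed : A ⊆ C}. Closed sets containing A: {p78, p80, p81}, {p78, p79, p80, p81}, {p77, p78, p79, p80, p81}.
Intersecting these: cl(A) = {p78, p80, p81}.
∂A = cl(A) ∖ int(A) = {p78, p80, p81} ∖ {p80} = {p78, p81}.


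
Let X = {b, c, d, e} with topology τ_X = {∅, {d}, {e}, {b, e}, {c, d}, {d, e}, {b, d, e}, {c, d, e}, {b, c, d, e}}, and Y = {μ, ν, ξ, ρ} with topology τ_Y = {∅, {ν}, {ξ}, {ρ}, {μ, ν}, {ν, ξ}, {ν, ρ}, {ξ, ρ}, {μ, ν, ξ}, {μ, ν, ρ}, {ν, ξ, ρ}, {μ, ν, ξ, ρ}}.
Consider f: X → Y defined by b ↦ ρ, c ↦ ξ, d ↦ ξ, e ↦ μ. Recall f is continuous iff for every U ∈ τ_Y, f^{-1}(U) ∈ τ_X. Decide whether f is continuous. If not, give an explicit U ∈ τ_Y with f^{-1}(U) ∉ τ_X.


f is NOT continuous.

Compute f^{-1}(U) for each U ∈ τ_Y:
  U = ∅: f^{-1}(U) = ∅ ∈ τ_X ✓.
  U = {ν}: f^{-1}(U) = ∅ ∈ τ_X ✓.
  U = {ξ}: f^{-1}(U) = {c, d} ∈ τ_X ✓.
  U = {ρ}: f^{-1}(U) = {b} ∉ τ_X ✗.
  U = {μ, ν}: f^{-1}(U) = {e} ∈ τ_X ✓.
  U = {ν, ξ}: f^{-1}(U) = {c, d} ∈ τ_X ✓.
  U = {ν, ρ}: f^{-1}(U) = {b} ∉ τ_X ✗.
  U = {ξ, ρ}: f^{-1}(U) = {b, c, d} ∉ τ_X ✗.
  U = {μ, ν, ξ}: f^{-1}(U) = {c, d, e} ∈ τ_X ✓.
  U = {μ, ν, ρ}: f^{-1}(U) = {b, e} ∈ τ_X ✓.
  U = {ν, ξ, ρ}: f^{-1}(U) = {b, c, d} ∉ τ_X ✗.
  U = {μ, ν, ξ, ρ}: f^{-1}(U) = {b, c, d, e} ∈ τ_X ✓.
Found U = {ρ} with f^{-1}(U) = {b} not in τ_X. Therefore f is NOT continuous.
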